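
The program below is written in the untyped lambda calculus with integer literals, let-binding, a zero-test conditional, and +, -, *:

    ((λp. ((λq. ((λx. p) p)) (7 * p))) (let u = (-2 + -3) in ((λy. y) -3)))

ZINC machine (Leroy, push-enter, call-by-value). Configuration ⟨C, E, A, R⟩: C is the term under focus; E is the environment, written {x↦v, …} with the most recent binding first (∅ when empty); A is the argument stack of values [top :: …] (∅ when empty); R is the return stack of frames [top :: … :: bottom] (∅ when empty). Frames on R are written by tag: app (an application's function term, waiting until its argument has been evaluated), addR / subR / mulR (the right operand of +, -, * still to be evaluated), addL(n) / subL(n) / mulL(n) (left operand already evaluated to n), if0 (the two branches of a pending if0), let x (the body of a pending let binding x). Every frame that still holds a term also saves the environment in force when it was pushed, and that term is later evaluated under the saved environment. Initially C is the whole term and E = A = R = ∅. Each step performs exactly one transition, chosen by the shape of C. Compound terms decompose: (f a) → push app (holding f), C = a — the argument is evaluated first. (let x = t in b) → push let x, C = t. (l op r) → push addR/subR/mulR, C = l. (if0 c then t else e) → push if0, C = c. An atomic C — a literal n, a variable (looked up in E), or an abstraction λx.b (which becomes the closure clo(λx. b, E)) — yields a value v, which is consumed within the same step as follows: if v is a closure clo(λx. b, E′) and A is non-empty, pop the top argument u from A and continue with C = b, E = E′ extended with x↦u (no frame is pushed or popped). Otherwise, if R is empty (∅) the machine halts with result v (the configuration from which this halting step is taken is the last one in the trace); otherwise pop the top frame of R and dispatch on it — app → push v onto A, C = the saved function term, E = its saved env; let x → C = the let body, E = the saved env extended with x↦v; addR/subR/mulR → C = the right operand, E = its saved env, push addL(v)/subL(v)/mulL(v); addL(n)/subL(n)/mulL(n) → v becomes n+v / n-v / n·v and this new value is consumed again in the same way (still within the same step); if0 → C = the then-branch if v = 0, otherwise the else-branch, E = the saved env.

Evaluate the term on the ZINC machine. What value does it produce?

0. [C=((λp. ((λq. ((λx. p) p)) (7 * p))) (let u = (-2 + -3) in ((λy. y) -3))) | E=∅ | A=∅ | R=∅]
1. [C=(let u = (-2 + -3) in ((λy. y) -3)) | E=∅ | A=∅ | R=[app]]
2. [C=(-2 + -3) | E=∅ | A=∅ | R=[let u :: app]]
3. [C=-2 | E=∅ | A=∅ | R=[addR :: let u :: app]]
4. [C=-3 | E=∅ | A=∅ | R=[addL(-2) :: let u :: app]]
5. [C=((λy. y) -3) | E={u↦-5} | A=∅ | R=[app]]
6. [C=-3 | E={u↦-5} | A=∅ | R=[app :: app]]
7. [C=(λy. y) | E={u↦-5} | A=[-3] | R=[app]]
8. [C=y | E={y↦-3, u↦-5} | A=∅ | R=[app]]
9. [C=(λp. ((λq. ((λx. p) p)) (7 * p))) | E=∅ | A=[-3] | R=∅]
10. [C=((λq. ((λx. p) p)) (7 * p)) | E={p↦-3} | A=∅ | R=∅]
11. [C=(7 * p) | E={p↦-3} | A=∅ | R=[app]]
12. [C=7 | E={p↦-3} | A=∅ | R=[mulR :: app]]
13. [C=p | E={p↦-3} | A=∅ | R=[mulL(7) :: app]]
14. [C=(λq. ((λx. p) p)) | E={p↦-3} | A=[-21] | R=∅]
15. [C=((λx. p) p) | E={q↦-21, p↦-3} | A=∅ | R=∅]
16. [C=p | E={q↦-21, p↦-3} | A=∅ | R=[app]]
17. [C=(λx. p) | E={q↦-21, p↦-3} | A=[-3] | R=∅]
18. [C=p | E={x↦-3, q↦-21, p↦-3} | A=∅ | R=∅]
→ final value -3

Answer: -3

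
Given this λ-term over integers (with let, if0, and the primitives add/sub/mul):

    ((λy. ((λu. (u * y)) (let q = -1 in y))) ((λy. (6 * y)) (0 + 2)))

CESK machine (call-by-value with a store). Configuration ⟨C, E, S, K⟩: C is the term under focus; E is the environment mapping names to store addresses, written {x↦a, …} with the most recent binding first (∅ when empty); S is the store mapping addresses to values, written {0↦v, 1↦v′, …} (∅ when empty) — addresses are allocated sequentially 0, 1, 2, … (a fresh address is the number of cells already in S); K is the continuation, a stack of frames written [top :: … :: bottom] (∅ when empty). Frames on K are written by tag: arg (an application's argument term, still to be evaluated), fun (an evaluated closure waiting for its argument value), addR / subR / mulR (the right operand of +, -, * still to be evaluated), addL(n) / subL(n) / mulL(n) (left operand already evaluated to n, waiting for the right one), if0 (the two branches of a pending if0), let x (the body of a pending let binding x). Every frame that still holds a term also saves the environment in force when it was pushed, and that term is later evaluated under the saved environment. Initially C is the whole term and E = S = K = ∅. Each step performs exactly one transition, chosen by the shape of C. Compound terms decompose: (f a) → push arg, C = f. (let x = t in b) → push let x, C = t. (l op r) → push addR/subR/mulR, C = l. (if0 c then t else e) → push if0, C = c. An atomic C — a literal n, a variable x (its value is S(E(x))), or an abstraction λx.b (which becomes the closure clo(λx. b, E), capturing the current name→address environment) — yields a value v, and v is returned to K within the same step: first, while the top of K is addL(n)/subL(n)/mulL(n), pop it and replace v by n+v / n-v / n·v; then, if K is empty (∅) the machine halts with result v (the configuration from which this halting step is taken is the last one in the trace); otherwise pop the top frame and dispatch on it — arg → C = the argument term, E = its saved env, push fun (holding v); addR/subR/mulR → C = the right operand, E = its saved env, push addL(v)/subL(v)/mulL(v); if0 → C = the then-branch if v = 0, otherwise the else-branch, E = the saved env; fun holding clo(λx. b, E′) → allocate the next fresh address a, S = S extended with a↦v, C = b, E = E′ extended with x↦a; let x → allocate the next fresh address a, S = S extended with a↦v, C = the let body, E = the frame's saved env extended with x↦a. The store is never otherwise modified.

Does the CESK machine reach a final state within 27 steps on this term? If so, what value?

t=0: ⟨C=((λy. ((λu. (u * y)) (let q = -1 in y))) ((λy. (6 * y)) (0 + 2))); E=∅; S=∅; K=∅⟩
t=1: ⟨C=(λy. ((λu. (u * y)) (let q = -1 in y))); E=∅; S=∅; K=[arg]⟩
t=2: ⟨C=((λy. (6 * y)) (0 + 2)); E=∅; S=∅; K=[fun]⟩
t=3: ⟨C=(λy. (6 * y)); E=∅; S=∅; K=[arg :: fun]⟩
t=4: ⟨C=(0 + 2); E=∅; S=∅; K=[fun :: fun]⟩
t=5: ⟨C=0; E=∅; S=∅; K=[addR :: fun :: fun]⟩
t=6: ⟨C=2; E=∅; S=∅; K=[addL(0) :: fun :: fun]⟩
t=7: ⟨C=(6 * y); E={y↦0}; S={0↦2}; K=[fun]⟩
t=8: ⟨C=6; E={y↦0}; S={0↦2}; K=[mulR :: fun]⟩
t=9: ⟨C=y; E={y↦0}; S={0↦2}; K=[mulL(6) :: fun]⟩
t=10: ⟨C=((λu. (u * y)) (let q = -1 in y)); E={y↦1}; S={0↦2, 1↦12}; K=∅⟩
t=11: ⟨C=(λu. (u * y)); E={y↦1}; S={0↦2, 1↦12}; K=[arg]⟩
t=12: ⟨C=(let q = -1 in y); E={y↦1}; S={0↦2, 1↦12}; K=[fun]⟩
t=13: ⟨C=-1; E={y↦1}; S={0↦2, 1↦12}; K=[let q :: fun]⟩
t=14: ⟨C=y; E={q↦2, y↦1}; S={0↦2, 1↦12, 2↦-1}; K=[fun]⟩
t=15: ⟨C=(u * y); E={u↦3, y↦1}; S={0↦2, 1↦12, 2↦-1, 3↦12}; K=∅⟩
t=16: ⟨C=u; E={u↦3, y↦1}; S={0↦2, 1↦12, 2↦-1, 3↦12}; K=[mulR]⟩
t=17: ⟨C=y; E={u↦3, y↦1}; S={0↦2, 1↦12, 2↦-1, 3↦12}; K=[mulL(12)]⟩
→ final value 144

Answer: 144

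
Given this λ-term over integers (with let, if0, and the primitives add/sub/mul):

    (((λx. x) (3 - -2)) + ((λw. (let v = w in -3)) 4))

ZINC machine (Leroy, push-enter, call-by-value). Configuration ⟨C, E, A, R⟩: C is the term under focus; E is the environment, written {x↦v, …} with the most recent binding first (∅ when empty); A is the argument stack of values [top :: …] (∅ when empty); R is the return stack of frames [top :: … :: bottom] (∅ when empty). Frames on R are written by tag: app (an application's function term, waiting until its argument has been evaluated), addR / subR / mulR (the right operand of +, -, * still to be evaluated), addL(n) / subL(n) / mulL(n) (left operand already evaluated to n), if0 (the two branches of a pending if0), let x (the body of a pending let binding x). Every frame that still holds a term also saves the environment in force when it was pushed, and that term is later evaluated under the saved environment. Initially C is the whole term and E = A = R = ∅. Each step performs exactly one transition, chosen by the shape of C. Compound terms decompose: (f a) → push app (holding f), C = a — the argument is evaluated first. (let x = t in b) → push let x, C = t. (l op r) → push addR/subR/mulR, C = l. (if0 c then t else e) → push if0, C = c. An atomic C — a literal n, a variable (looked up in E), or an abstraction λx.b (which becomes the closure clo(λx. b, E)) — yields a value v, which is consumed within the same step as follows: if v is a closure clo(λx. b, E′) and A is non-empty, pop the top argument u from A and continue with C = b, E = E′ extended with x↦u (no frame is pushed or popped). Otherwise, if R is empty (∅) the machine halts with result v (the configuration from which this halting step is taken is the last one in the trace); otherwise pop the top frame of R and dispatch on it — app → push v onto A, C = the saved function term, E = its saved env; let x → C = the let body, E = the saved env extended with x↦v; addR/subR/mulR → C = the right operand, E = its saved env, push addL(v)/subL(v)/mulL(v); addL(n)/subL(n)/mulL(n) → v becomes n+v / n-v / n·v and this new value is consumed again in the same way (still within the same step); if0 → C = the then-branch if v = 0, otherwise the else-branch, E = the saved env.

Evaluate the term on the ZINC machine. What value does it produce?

Answer: 2

Derivation:
[0] <C=(((λx. x) (3 - -2)) + ((λw. (let v = w in -3)) 4)), E=∅, A=∅, R=∅>
[1] <C=((λx. x) (3 - -2)), E=∅, A=∅, R=[addR]>
[2] <C=(3 - -2), E=∅, A=∅, R=[app :: addR]>
[3] <C=3, E=∅, A=∅, R=[subR :: app :: addR]>
[4] <C=-2, E=∅, A=∅, R=[subL(3) :: app :: addR]>
[5] <C=(λx. x), E=∅, A=[5], R=[addR]>
[6] <C=x, E={x↦5}, A=∅, R=[addR]>
[7] <C=((λw. (let v = w in -3)) 4), E=∅, A=∅, R=[addL(5)]>
[8] <C=4, E=∅, A=∅, R=[app :: addL(5)]>
[9] <C=(λw. (let v = w in -3)), E=∅, A=[4], R=[addL(5)]>
[10] <C=(let v = w in -3), E={w↦4}, A=∅, R=[addL(5)]>
[11] <C=w, E={w↦4}, A=∅, R=[let v :: addL(5)]>
[12] <C=-3, E={v↦4, w↦4}, A=∅, R=[addL(5)]>
→ final value 2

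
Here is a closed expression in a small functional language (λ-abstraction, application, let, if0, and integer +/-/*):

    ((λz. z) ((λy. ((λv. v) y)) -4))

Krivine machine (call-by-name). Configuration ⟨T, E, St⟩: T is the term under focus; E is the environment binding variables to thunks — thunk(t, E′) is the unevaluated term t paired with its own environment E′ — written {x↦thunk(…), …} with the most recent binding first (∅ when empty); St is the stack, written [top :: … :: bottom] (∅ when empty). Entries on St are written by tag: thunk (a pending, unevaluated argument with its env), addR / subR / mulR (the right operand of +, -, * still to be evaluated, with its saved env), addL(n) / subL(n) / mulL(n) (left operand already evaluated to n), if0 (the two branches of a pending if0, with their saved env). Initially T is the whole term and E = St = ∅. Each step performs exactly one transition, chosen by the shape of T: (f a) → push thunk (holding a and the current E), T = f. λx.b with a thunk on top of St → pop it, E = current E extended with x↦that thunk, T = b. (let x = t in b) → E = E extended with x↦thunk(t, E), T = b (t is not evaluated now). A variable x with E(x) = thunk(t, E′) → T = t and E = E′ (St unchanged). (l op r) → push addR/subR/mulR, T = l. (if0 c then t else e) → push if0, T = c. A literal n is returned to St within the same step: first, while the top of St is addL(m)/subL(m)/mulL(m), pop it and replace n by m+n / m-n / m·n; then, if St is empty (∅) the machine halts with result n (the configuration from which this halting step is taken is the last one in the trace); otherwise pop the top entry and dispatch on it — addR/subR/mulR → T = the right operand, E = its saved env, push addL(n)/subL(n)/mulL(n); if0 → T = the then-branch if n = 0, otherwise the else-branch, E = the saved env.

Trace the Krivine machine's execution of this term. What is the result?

[0] ⟨T=((λz. z) ((λy. ((λv. v) y)) -4)); E=∅; St=∅⟩
[1] ⟨T=(λz. z); E=∅; St=[thunk]⟩
[2] ⟨T=z; E={z↦thunk(((λy. ((λv. v) y)) -4), ∅)}; St=∅⟩
[3] ⟨T=((λy. ((λv. v) y)) -4); E=∅; St=∅⟩
[4] ⟨T=(λy. ((λv. v) y)); E=∅; St=[thunk]⟩
[5] ⟨T=((λv. v) y); E={y↦thunk(-4, ∅)}; St=∅⟩
[6] ⟨T=(λv. v); E={y↦thunk(-4, ∅)}; St=[thunk]⟩
[7] ⟨T=v; E={v↦thunk(y, {y↦thunk(-4, ∅)}), y↦thunk(-4, ∅)}; St=∅⟩
[8] ⟨T=y; E={y↦thunk(-4, ∅)}; St=∅⟩
[9] ⟨T=-4; E=∅; St=∅⟩
→ final value -4

Answer: -4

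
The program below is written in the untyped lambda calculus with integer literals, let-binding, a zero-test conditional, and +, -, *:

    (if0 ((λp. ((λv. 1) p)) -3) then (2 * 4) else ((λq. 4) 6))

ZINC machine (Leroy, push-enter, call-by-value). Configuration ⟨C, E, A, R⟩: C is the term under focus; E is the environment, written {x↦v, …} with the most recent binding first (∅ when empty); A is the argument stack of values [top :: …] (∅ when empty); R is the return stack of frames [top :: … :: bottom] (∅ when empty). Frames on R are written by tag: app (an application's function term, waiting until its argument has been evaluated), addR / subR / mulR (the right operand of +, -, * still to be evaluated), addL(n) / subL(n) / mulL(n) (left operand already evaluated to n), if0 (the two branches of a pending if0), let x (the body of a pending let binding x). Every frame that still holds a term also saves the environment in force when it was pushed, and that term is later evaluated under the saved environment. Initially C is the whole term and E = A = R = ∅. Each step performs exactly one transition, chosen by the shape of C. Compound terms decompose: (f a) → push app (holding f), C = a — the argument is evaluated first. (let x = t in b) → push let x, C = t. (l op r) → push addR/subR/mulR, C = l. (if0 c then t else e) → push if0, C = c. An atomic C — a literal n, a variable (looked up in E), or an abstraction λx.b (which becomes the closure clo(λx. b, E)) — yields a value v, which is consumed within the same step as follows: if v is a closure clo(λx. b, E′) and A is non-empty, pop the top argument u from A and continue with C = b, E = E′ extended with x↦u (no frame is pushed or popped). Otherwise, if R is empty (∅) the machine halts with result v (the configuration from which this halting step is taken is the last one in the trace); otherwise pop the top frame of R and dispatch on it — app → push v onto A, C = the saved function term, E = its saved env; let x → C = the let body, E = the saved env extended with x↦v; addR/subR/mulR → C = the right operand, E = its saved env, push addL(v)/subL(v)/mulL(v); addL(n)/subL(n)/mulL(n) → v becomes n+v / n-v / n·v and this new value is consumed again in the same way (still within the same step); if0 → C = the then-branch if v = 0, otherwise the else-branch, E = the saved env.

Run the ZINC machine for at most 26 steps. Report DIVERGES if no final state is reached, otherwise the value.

Answer: 4

Derivation:
0. ⟨C=(if0 ((λp. ((λv. 1) p)) -3) then (2 * 4) else ((λq. 4) 6)); E=∅; A=∅; R=∅⟩
1. ⟨C=((λp. ((λv. 1) p)) -3); E=∅; A=∅; R=[if0]⟩
2. ⟨C=-3; E=∅; A=∅; R=[app :: if0]⟩
3. ⟨C=(λp. ((λv. 1) p)); E=∅; A=[-3]; R=[if0]⟩
4. ⟨C=((λv. 1) p); E={p↦-3}; A=∅; R=[if0]⟩
5. ⟨C=p; E={p↦-3}; A=∅; R=[app :: if0]⟩
6. ⟨C=(λv. 1); E={p↦-3}; A=[-3]; R=[if0]⟩
7. ⟨C=1; E={v↦-3, p↦-3}; A=∅; R=[if0]⟩
8. ⟨C=((λq. 4) 6); E=∅; A=∅; R=∅⟩
9. ⟨C=6; E=∅; A=∅; R=[app]⟩
10. ⟨C=(λq. 4); E=∅; A=[6]; R=∅⟩
11. ⟨C=4; E={q↦6}; A=∅; R=∅⟩
→ final value 4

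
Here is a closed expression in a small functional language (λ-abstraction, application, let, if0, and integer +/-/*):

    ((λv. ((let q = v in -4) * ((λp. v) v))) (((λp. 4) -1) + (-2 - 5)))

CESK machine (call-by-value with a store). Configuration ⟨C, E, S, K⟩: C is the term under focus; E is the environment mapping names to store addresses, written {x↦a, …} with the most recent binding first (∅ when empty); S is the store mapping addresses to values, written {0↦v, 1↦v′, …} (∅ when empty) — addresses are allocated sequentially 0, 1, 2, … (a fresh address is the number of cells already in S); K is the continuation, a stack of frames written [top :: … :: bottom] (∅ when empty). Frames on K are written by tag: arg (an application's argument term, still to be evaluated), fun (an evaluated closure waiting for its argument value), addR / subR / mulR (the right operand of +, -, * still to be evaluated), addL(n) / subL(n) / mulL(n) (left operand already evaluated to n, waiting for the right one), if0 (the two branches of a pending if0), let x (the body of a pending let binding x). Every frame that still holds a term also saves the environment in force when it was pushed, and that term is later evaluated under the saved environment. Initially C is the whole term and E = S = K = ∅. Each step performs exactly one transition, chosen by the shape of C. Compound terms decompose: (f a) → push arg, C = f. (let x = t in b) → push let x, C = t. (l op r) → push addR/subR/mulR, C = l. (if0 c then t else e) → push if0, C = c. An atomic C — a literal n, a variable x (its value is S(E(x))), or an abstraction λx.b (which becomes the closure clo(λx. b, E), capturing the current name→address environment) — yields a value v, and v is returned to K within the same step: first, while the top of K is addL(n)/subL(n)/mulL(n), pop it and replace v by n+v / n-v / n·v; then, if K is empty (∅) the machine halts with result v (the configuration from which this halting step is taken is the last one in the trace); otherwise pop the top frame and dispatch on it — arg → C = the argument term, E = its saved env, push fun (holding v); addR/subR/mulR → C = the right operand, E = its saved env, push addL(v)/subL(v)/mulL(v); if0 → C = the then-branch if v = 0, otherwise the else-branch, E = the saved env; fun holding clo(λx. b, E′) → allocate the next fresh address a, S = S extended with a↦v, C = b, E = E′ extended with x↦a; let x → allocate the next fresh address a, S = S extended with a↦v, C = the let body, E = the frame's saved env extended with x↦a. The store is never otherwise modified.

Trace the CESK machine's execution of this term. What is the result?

t=0: ⟨C=((λv. ((let q = v in -4) * ((λp. v) v))) (((λp. 4) -1) + (-2 - 5))); E=∅; S=∅; K=∅⟩
t=1: ⟨C=(λv. ((let q = v in -4) * ((λp. v) v))); E=∅; S=∅; K=[arg]⟩
t=2: ⟨C=(((λp. 4) -1) + (-2 - 5)); E=∅; S=∅; K=[fun]⟩
t=3: ⟨C=((λp. 4) -1); E=∅; S=∅; K=[addR :: fun]⟩
t=4: ⟨C=(λp. 4); E=∅; S=∅; K=[arg :: addR :: fun]⟩
t=5: ⟨C=-1; E=∅; S=∅; K=[fun :: addR :: fun]⟩
t=6: ⟨C=4; E={p↦0}; S={0↦-1}; K=[addR :: fun]⟩
t=7: ⟨C=(-2 - 5); E=∅; S={0↦-1}; K=[addL(4) :: fun]⟩
t=8: ⟨C=-2; E=∅; S={0↦-1}; K=[subR :: addL(4) :: fun]⟩
t=9: ⟨C=5; E=∅; S={0↦-1}; K=[subL(-2) :: addL(4) :: fun]⟩
t=10: ⟨C=((let q = v in -4) * ((λp. v) v)); E={v↦1}; S={0↦-1, 1↦-3}; K=∅⟩
t=11: ⟨C=(let q = v in -4); E={v↦1}; S={0↦-1, 1↦-3}; K=[mulR]⟩
t=12: ⟨C=v; E={v↦1}; S={0↦-1, 1↦-3}; K=[let q :: mulR]⟩
t=13: ⟨C=-4; E={q↦2, v↦1}; S={0↦-1, 1↦-3, 2↦-3}; K=[mulR]⟩
t=14: ⟨C=((λp. v) v); E={v↦1}; S={0↦-1, 1↦-3, 2↦-3}; K=[mulL(-4)]⟩
t=15: ⟨C=(λp. v); E={v↦1}; S={0↦-1, 1↦-3, 2↦-3}; K=[arg :: mulL(-4)]⟩
t=16: ⟨C=v; E={v↦1}; S={0↦-1, 1↦-3, 2↦-3}; K=[fun :: mulL(-4)]⟩
t=17: ⟨C=v; E={p↦3, v↦1}; S={0↦-1, 1↦-3, 2↦-3, 3↦-3}; K=[mulL(-4)]⟩
→ final value 12

Answer: 12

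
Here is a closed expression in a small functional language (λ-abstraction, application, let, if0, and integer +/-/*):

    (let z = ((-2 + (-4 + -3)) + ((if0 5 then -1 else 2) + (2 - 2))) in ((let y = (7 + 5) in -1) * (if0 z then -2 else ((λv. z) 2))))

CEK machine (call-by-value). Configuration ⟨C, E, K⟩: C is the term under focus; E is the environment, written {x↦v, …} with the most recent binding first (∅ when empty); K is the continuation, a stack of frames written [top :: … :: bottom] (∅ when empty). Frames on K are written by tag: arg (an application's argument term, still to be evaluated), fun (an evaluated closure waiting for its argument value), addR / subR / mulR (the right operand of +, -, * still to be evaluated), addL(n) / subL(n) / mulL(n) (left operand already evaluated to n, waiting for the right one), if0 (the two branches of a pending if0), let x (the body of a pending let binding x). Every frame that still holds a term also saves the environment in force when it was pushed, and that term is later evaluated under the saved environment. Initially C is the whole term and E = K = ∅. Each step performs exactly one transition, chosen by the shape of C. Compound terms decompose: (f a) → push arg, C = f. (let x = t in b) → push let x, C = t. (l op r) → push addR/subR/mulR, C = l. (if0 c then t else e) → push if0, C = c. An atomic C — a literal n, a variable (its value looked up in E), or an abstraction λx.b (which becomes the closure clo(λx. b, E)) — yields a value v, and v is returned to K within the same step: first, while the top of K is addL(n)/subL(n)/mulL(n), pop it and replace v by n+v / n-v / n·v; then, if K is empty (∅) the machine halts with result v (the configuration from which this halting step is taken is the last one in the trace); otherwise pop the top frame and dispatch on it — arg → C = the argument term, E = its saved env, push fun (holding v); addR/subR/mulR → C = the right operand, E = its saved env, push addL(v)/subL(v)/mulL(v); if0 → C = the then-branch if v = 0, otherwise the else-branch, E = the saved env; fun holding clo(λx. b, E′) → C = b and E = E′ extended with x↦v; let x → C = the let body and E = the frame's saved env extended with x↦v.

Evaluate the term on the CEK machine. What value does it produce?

Answer: 7

Execution trace:
t=0: [C=(let z = ((-2 + (-4 + -3)) + ((if0 5 then -1 else 2) + (2 - 2))) in ((let y = (7 + 5) in -1) * (if0 z then -2 else ((λv. z) 2)))) | E=∅ | K=∅]
t=1: [C=((-2 + (-4 + -3)) + ((if0 5 then -1 else 2) + (2 - 2))) | E=∅ | K=[let z]]
t=2: [C=(-2 + (-4 + -3)) | E=∅ | K=[addR :: let z]]
t=3: [C=-2 | E=∅ | K=[addR :: addR :: let z]]
t=4: [C=(-4 + -3) | E=∅ | K=[addL(-2) :: addR :: let z]]
t=5: [C=-4 | E=∅ | K=[addR :: addL(-2) :: addR :: let z]]
t=6: [C=-3 | E=∅ | K=[addL(-4) :: addL(-2) :: addR :: let z]]
t=7: [C=((if0 5 then -1 else 2) + (2 - 2)) | E=∅ | K=[addL(-9) :: let z]]
t=8: [C=(if0 5 then -1 else 2) | E=∅ | K=[addR :: addL(-9) :: let z]]
t=9: [C=5 | E=∅ | K=[if0 :: addR :: addL(-9) :: let z]]
t=10: [C=2 | E=∅ | K=[addR :: addL(-9) :: let z]]
t=11: [C=(2 - 2) | E=∅ | K=[addL(2) :: addL(-9) :: let z]]
t=12: [C=2 | E=∅ | K=[subR :: addL(2) :: addL(-9) :: let z]]
t=13: [C=2 | E=∅ | K=[subL(2) :: addL(2) :: addL(-9) :: let z]]
t=14: [C=((let y = (7 + 5) in -1) * (if0 z then -2 else ((λv. z) 2))) | E={z↦-7} | K=∅]
t=15: [C=(let y = (7 + 5) in -1) | E={z↦-7} | K=[mulR]]
t=16: [C=(7 + 5) | E={z↦-7} | K=[let y :: mulR]]
t=17: [C=7 | E={z↦-7} | K=[addR :: let y :: mulR]]
t=18: [C=5 | E={z↦-7} | K=[addL(7) :: let y :: mulR]]
t=19: [C=-1 | E={y↦12, z↦-7} | K=[mulR]]
t=20: [C=(if0 z then -2 else ((λv. z) 2)) | E={z↦-7} | K=[mulL(-1)]]
t=21: [C=z | E={z↦-7} | K=[if0 :: mulL(-1)]]
t=22: [C=((λv. z) 2) | E={z↦-7} | K=[mulL(-1)]]
t=23: [C=(λv. z) | E={z↦-7} | K=[arg :: mulL(-1)]]
t=24: [C=2 | E={z↦-7} | K=[fun :: mulL(-1)]]
t=25: [C=z | E={v↦2, z↦-7} | K=[mulL(-1)]]
→ final value 7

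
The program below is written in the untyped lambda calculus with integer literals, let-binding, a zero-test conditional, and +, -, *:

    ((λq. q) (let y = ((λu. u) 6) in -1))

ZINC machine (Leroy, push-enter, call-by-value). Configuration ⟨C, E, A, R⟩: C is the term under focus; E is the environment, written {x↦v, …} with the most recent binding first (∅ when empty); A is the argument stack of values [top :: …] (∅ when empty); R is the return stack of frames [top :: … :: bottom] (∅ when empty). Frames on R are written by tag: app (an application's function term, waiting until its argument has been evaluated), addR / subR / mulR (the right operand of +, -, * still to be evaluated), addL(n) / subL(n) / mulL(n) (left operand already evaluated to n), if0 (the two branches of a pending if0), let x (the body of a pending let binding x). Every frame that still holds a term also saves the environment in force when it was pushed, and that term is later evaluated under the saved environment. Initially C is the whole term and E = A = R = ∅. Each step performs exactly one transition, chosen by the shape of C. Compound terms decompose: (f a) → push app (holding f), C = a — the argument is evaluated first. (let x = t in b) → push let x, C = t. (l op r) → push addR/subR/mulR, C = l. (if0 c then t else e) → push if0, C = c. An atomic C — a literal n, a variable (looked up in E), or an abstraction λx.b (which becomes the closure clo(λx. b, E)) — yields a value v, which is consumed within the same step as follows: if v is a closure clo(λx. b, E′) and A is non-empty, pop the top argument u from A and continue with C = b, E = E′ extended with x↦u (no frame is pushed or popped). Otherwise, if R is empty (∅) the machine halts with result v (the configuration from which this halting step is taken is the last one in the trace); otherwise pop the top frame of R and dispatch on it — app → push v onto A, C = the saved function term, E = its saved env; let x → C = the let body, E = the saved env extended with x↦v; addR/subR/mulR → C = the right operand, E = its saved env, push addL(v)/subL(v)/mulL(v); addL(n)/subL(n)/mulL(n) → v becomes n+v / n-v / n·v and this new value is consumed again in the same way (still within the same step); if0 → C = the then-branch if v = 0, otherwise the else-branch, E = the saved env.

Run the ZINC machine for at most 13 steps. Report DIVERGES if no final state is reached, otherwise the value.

Answer: -1

Derivation:
t=0: ⟨C=((λq. q) (let y = ((λu. u) 6) in -1)); E=∅; A=∅; R=∅⟩
t=1: ⟨C=(let y = ((λu. u) 6) in -1); E=∅; A=∅; R=[app]⟩
t=2: ⟨C=((λu. u) 6); E=∅; A=∅; R=[let y :: app]⟩
t=3: ⟨C=6; E=∅; A=∅; R=[app :: let y :: app]⟩
t=4: ⟨C=(λu. u); E=∅; A=[6]; R=[let y :: app]⟩
t=5: ⟨C=u; E={u↦6}; A=∅; R=[let y :: app]⟩
t=6: ⟨C=-1; E={y↦6}; A=∅; R=[app]⟩
t=7: ⟨C=(λq. q); E=∅; A=[-1]; R=∅⟩
t=8: ⟨C=q; E={q↦-1}; A=∅; R=∅⟩
→ final value -1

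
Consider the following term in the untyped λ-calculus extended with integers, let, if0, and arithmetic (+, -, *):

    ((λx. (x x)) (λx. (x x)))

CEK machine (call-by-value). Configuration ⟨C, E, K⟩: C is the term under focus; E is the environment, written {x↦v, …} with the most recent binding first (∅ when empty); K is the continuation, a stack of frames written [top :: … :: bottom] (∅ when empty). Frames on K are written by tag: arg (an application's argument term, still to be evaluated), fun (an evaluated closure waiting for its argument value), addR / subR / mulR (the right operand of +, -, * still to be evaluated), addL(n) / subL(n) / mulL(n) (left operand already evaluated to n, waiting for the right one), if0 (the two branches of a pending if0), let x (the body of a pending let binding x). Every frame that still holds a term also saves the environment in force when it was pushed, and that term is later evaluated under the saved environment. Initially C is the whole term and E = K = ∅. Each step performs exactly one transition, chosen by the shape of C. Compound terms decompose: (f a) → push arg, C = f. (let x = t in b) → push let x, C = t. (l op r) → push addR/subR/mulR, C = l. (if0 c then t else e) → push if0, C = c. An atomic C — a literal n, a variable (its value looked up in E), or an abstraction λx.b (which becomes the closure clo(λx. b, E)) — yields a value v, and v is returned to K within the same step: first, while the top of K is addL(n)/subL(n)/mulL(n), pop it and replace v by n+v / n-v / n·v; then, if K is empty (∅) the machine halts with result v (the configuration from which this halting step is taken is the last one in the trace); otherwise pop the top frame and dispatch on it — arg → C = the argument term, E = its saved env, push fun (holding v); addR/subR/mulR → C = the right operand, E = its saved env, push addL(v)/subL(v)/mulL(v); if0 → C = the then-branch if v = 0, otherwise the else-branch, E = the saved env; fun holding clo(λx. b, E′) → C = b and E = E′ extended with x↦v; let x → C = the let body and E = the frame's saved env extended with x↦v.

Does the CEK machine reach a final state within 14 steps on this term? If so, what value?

Answer: DIVERGES (no final state within 14 steps)

Derivation:
[0] [C=((λx. (x x)) (λx. (x x))) | E=∅ | K=∅]
[1] [C=(λx. (x x)) | E=∅ | K=[arg]]
[2] [C=(λx. (x x)) | E=∅ | K=[fun]]
[3] [C=(x x) | E={x↦clo(λx. (x x), ∅)} | K=∅]
[4] [C=x | E={x↦clo(λx. (x x), ∅)} | K=[arg]]
[5] [C=x | E={x↦clo(λx. (x x), ∅)} | K=[fun]]
… configuration repeats with period 3 (steps 3–5 recur indefinitely) …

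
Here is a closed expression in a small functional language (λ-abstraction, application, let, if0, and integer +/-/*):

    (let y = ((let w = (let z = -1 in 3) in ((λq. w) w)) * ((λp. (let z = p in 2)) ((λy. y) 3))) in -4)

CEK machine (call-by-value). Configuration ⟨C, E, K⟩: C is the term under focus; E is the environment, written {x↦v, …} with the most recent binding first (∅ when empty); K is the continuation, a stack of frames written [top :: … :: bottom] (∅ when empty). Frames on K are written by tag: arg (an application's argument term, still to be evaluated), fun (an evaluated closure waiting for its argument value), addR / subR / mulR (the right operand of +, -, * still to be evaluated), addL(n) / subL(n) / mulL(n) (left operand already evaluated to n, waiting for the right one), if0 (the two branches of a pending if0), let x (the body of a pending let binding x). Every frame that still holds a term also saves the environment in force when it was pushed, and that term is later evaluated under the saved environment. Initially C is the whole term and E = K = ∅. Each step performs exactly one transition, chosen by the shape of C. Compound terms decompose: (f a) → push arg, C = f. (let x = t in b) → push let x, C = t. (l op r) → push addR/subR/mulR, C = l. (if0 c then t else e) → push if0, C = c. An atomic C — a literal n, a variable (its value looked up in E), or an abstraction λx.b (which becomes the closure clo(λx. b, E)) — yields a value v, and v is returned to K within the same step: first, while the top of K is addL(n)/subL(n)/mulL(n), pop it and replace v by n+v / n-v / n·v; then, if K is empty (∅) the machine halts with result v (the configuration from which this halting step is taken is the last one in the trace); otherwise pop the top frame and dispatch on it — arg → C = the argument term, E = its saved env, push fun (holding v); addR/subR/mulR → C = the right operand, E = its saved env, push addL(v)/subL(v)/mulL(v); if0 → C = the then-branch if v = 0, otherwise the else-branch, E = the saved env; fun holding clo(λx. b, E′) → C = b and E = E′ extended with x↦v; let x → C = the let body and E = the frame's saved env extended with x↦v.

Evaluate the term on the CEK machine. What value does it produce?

[0] <C=(let y = ((let w = (let z = -1 in 3) in ((λq. w) w)) * ((λp. (let z = p in 2)) ((λy. y) 3))) in -4), E=∅, K=∅>
[1] <C=((let w = (let z = -1 in 3) in ((λq. w) w)) * ((λp. (let z = p in 2)) ((λy. y) 3))), E=∅, K=[let y]>
[2] <C=(let w = (let z = -1 in 3) in ((λq. w) w)), E=∅, K=[mulR :: let y]>
[3] <C=(let z = -1 in 3), E=∅, K=[let w :: mulR :: let y]>
[4] <C=-1, E=∅, K=[let z :: let w :: mulR :: let y]>
[5] <C=3, E={z↦-1}, K=[let w :: mulR :: let y]>
[6] <C=((λq. w) w), E={w↦3}, K=[mulR :: let y]>
[7] <C=(λq. w), E={w↦3}, K=[arg :: mulR :: let y]>
[8] <C=w, E={w↦3}, K=[fun :: mulR :: let y]>
[9] <C=w, E={q↦3, w↦3}, K=[mulR :: let y]>
[10] <C=((λp. (let z = p in 2)) ((λy. y) 3)), E=∅, K=[mulL(3) :: let y]>
[11] <C=(λp. (let z = p in 2)), E=∅, K=[arg :: mulL(3) :: let y]>
[12] <C=((λy. y) 3), E=∅, K=[fun :: mulL(3) :: let y]>
[13] <C=(λy. y), E=∅, K=[arg :: fun :: mulL(3) :: let y]>
[14] <C=3, E=∅, K=[fun :: fun :: mulL(3) :: let y]>
[15] <C=y, E={y↦3}, K=[fun :: mulL(3) :: let y]>
[16] <C=(let z = p in 2), E={p↦3}, K=[mulL(3) :: let y]>
[17] <C=p, E={p↦3}, K=[let z :: mulL(3) :: let y]>
[18] <C=2, E={z↦3, p↦3}, K=[mulL(3) :: let y]>
[19] <C=-4, E={y↦6}, K=∅>
→ final value -4

Answer: -4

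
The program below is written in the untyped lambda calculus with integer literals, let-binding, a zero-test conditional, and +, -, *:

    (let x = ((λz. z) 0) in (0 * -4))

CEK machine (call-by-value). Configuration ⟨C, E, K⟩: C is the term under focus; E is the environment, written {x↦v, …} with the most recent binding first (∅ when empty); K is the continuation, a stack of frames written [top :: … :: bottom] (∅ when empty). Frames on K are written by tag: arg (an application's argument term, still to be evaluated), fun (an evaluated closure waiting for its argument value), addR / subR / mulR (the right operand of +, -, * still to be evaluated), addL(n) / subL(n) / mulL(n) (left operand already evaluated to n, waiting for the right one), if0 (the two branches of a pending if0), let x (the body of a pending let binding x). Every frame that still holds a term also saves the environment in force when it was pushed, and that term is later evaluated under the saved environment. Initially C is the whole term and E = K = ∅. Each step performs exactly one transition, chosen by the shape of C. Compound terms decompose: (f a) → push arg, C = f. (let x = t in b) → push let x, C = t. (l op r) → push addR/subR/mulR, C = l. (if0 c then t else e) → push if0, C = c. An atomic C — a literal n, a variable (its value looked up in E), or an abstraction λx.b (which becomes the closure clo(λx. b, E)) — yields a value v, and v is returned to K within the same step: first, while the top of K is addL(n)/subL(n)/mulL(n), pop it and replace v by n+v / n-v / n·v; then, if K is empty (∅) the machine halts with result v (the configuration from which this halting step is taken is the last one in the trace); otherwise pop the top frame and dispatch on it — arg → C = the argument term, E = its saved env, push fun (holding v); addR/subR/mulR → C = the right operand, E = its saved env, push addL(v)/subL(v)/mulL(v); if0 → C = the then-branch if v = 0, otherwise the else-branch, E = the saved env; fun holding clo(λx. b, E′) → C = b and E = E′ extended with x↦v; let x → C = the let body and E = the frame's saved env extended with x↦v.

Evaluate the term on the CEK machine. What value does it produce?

Answer: 0

Machine steps:
step 0: [C=(let x = ((λz. z) 0) in (0 * -4)) | E=∅ | K=∅]
step 1: [C=((λz. z) 0) | E=∅ | K=[let x]]
step 2: [C=(λz. z) | E=∅ | K=[arg :: let x]]
step 3: [C=0 | E=∅ | K=[fun :: let x]]
step 4: [C=z | E={z↦0} | K=[let x]]
step 5: [C=(0 * -4) | E={x↦0} | K=∅]
step 6: [C=0 | E={x↦0} | K=[mulR]]
step 7: [C=-4 | E={x↦0} | K=[mulL(0)]]
→ final value 0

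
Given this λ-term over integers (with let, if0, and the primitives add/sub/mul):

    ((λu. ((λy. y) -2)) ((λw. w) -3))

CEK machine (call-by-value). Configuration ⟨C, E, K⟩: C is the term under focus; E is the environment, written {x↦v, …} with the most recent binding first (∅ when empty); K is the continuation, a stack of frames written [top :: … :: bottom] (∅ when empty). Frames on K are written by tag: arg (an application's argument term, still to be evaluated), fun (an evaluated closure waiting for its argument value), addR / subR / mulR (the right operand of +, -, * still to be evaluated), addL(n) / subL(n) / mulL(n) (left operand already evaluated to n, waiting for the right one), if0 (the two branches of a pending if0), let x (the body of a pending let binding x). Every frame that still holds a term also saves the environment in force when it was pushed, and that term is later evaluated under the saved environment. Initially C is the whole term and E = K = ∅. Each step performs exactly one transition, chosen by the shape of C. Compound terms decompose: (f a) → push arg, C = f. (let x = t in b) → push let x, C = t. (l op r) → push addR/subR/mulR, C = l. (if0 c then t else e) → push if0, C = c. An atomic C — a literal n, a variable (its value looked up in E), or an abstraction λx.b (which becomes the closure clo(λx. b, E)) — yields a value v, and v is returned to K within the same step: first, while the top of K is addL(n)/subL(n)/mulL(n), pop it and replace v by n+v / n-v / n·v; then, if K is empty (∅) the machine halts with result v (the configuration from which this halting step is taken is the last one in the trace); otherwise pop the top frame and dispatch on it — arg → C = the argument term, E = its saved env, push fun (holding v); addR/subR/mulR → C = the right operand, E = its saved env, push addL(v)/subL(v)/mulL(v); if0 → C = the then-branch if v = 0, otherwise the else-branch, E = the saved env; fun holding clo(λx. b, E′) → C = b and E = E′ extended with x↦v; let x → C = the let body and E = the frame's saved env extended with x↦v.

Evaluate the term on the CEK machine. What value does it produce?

Answer: -2

Execution trace:
t=0: <C=((λu. ((λy. y) -2)) ((λw. w) -3)), E=∅, K=∅>
t=1: <C=(λu. ((λy. y) -2)), E=∅, K=[arg]>
t=2: <C=((λw. w) -3), E=∅, K=[fun]>
t=3: <C=(λw. w), E=∅, K=[arg :: fun]>
t=4: <C=-3, E=∅, K=[fun :: fun]>
t=5: <C=w, E={w↦-3}, K=[fun]>
t=6: <C=((λy. y) -2), E={u↦-3}, K=∅>
t=7: <C=(λy. y), E={u↦-3}, K=[arg]>
t=8: <C=-2, E={u↦-3}, K=[fun]>
t=9: <C=y, E={y↦-2, u↦-3}, K=∅>
→ final value -2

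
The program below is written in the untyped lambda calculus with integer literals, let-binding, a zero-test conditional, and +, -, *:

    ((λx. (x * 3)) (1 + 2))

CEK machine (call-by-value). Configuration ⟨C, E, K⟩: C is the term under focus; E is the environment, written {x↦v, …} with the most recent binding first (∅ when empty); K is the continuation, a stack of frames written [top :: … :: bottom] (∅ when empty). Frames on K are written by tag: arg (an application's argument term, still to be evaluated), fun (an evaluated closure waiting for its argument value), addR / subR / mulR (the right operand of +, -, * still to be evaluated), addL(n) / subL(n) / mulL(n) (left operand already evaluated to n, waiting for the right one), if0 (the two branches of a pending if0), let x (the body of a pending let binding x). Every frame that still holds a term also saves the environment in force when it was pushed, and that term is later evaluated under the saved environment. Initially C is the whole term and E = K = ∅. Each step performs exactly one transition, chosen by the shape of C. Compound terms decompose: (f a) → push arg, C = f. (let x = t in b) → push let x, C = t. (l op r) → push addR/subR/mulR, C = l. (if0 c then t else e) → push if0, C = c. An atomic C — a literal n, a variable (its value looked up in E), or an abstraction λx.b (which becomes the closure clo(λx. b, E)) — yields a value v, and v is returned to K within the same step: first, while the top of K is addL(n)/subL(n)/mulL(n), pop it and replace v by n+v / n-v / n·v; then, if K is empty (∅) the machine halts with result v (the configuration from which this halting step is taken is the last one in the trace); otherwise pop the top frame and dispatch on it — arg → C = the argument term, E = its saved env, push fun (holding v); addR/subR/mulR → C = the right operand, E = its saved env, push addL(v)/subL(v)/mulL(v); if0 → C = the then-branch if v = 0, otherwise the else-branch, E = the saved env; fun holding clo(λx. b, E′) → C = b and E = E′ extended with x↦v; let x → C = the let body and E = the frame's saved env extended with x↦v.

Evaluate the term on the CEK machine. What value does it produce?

step 0: [C=((λx. (x * 3)) (1 + 2)) | E=∅ | K=∅]
step 1: [C=(λx. (x * 3)) | E=∅ | K=[arg]]
step 2: [C=(1 + 2) | E=∅ | K=[fun]]
step 3: [C=1 | E=∅ | K=[addR :: fun]]
step 4: [C=2 | E=∅ | K=[addL(1) :: fun]]
step 5: [C=(x * 3) | E={x↦3} | K=∅]
step 6: [C=x | E={x↦3} | K=[mulR]]
step 7: [C=3 | E={x↦3} | K=[mulL(3)]]
→ final value 9

Answer: 9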